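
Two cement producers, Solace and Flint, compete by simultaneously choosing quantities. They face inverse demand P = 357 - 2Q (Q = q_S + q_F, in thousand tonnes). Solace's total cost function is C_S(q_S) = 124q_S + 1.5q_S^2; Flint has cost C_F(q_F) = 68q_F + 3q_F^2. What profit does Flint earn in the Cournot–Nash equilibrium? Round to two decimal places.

2782.65

Solace's profit: π_S = (357 - 2Q)q_S - (124q_S + (3/2)q_S²). Setting ∂π_S/∂q_S = 0: 233 - 7q_S - 2(q_F) = 0.
Flint's first-order condition: 289 - 10q_F - 2(q_S) = 0.
Rearranging gives the reaction functions q_S = (233 - 2q_F)/7 and q_F = (289 - 2q_S)/10.
Solving the pair: q_S = 292/11, q_F = 519/22.
Price P = 357 - 2·(1103/22) = 256.7273.
Flint's profit: 256.7273·(519/22) - 68·(519/22) - 3(519/22)² = 2782.6550.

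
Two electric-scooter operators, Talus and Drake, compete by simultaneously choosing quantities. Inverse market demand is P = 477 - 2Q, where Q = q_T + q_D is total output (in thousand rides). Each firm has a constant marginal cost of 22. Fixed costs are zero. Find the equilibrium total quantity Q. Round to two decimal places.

151.67

Each firm earns π_i = (477 - 2Q)q_i - 22q_i.
First-order condition (treating rivals' output as given): 455 - 4q_i - 2q_j = 0.
By symmetry each firm produces the same amount; substituting q_j = q_i yields q_i = 455/6.
Total output Q = 455/6 + 455/6 = 455/3.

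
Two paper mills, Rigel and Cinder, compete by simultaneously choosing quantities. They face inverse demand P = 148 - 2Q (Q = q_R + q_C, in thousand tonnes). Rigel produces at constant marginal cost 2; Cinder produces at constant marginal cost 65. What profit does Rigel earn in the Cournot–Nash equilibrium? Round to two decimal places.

Rigel's profit: π_R = (148 - 2Q)q_R - (2q_R). Setting ∂π_R/∂q_R = 0: 146 - 4q_R - 2(q_C) = 0.
Cinder's first-order condition: 83 - 4q_C - 2(q_R) = 0.
Best responses: q_R = (146 - 2q_C)/4, q_C = (83 - 2q_R)/4.
Substituting one into the other gives q_R = 209/6 and q_C = 10/3.
Price P = 148 - 2·(229/6) = 215/3.
Rigel's profit: (215/3 - 2)·(209/6) = 2426.7222.

2426.72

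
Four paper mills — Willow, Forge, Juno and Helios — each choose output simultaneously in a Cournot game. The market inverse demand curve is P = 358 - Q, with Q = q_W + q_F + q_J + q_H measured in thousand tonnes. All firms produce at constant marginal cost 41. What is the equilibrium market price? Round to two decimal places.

104.40

A representative firm's profit is π_i = q_i(358 - Q) - 41q_i.
First-order condition (treating rivals' output as given): 317 - 2q_i - Σ_{j≠i} q_j = 0.
By symmetry each firm produces the same amount; substituting Σ_{j≠i} q_j = 3q_i yields q_i = 317/5.
Total output Q = 1268/5, so price P = 358 - 1268/5 = 522/5.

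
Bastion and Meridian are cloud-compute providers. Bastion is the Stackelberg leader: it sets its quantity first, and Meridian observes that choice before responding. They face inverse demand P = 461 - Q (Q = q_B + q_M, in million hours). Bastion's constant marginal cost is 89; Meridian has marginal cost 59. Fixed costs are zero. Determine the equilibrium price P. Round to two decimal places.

The follower Meridian best-responds to any q_B: π_M = (461 - Q)q_M - 59q_M.
Setting the follower's marginal profit to zero, 402 - q_B - 2q_M = 0, i.e. q_M = (402 - q_B)/2.
Bastion substitutes q_M(q_B) into its own profit: π_B = q_B(461 - q_B - (402 - q_B)/2) - 89q_B = (260 - (1/2)q_B)q_B - 89q_B.
Leader FOC: 171 - q_B = 0, so q_B = 171.
Then q_M = (402 - 171)/2 = 231/2.
Total output Q = 573/2, so price P = 461 - 573/2 = 349/2.

174.50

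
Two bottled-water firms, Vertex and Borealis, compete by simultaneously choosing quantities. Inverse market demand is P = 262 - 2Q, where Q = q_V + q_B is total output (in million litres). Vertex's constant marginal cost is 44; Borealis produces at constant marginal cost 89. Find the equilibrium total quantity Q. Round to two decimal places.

Vertex's profit: π_V = (262 - 2Q)q_V - (44q_V). Setting ∂π_V/∂q_V = 0: 218 - 4q_V - 2(q_B) = 0.
Borealis's profit: π_B = (262 - 2Q)q_B - (89q_B). Setting ∂π_B/∂q_B = 0: 173 - 4q_B - 2(q_V) = 0.
Rearranging gives the reaction functions q_V = (218 - 2q_B)/4 and q_B = (173 - 2q_V)/4.
Substituting one into the other gives q_V = 263/6 and q_B = 64/3.
Total output Q = 263/6 + 64/3 = 391/6.

65.17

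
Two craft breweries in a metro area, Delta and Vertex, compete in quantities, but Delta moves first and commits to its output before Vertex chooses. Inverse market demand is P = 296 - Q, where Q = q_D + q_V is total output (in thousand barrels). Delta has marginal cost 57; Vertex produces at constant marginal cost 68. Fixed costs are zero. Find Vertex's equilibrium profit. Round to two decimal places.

Solve by backward induction. Given q_D, the follower Vertex maximises π_V = (296 - q_D - q_V)q_V - 68q_V.
Follower FOC: 228 - q_D - 2q_V = 0, so q_V(q_D) = (228 - q_D)/2.
Delta substitutes q_V(q_D) into its own profit: π_D = q_D(296 - q_D - (228 - q_D)/2) - 57q_D = (182 - (1/2)q_D)q_D - 57q_D.
Leader FOC: 125 - q_D = 0, so q_D = 125.
Then q_V = (228 - 125)/2 = 103/2.
Price P = 296 - 353/2 = 239/2.
Vertex's profit: (239/2 - 68)·(103/2) = 2652.2500.

2652.25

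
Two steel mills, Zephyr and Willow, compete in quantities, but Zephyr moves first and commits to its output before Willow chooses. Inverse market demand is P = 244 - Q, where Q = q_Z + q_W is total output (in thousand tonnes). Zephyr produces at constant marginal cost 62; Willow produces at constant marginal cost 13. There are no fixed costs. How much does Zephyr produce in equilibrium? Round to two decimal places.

Solve by backward induction. Given q_Z, the follower Willow maximises π_W = (244 - q_Z - q_W)q_W - 13q_W.
Setting the follower's marginal profit to zero, 231 - q_Z - 2q_W = 0, i.e. q_W = (231 - q_Z)/2.
The leader anticipates this reaction. Substituting into P = 244 - Q gives P = 257/2 - (1/2)q_Z, so π_Z = (257/2 - (1/2)q_Z)q_Z - 62q_Z.
Maximising: ∂π_Z/∂q_Z = 133/2 - q_Z = 0, giving q_Z = 133/2.
Then q_W = (231 - 133/2)/2 = 329/4.

66.50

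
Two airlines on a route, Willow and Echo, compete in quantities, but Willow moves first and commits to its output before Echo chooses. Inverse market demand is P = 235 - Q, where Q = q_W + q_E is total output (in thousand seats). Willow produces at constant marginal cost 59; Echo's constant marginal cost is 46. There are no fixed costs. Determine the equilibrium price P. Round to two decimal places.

99.75

Solve by backward induction. Given q_W, the follower Echo maximises π_E = (235 - q_W - q_E)q_E - 46q_E.
∂π_E/∂q_E = 189 - q_W - 2q_E = 0 gives the reaction function q_E = (189 - q_W)/2.
The leader anticipates this reaction. Substituting into P = 235 - Q gives P = 281/2 - (1/2)q_W, so π_W = (281/2 - (1/2)q_W)q_W - 59q_W.
The leader's first-order condition 163/2 - q_W = 0 yields q_W = 163/2.
Then q_E = (189 - 163/2)/2 = 215/4.
Total output Q = 541/4, so price P = 235 - 541/4 = 399/4.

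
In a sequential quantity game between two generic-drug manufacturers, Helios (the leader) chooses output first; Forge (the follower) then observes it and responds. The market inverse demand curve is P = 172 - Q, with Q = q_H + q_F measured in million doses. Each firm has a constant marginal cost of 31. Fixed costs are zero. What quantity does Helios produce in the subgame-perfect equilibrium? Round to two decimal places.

Solve by backward induction. Given q_H, the follower Forge maximises π_F = (172 - q_H - q_F)q_F - 31q_F.
∂π_F/∂q_F = 141 - q_H - 2q_F = 0 gives the reaction function q_F = (141 - q_H)/2.
Helios substitutes q_F(q_H) into its own profit: π_H = q_H(172 - q_H - (141 - q_H)/2) - 31q_H = (203/2 - (1/2)q_H)q_H - 31q_H.
Maximising: ∂π_H/∂q_H = 141/2 - q_H = 0, giving q_H = 141/2.
Then q_F = (141 - 141/2)/2 = 141/4.

70.50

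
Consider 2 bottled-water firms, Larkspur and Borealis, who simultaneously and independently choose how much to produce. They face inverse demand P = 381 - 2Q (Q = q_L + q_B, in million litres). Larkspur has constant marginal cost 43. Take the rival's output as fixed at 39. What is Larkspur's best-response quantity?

With the rival's output fixed at 39, Larkspur's profit is π_L = (381 - 2·39 - 2q_L)q_L - (43q_L) = (303 - 2q_L)q_L - (43q_L).
∂π_L/∂q_L = 260 - 4q_L = 0, so q_L = 65.

65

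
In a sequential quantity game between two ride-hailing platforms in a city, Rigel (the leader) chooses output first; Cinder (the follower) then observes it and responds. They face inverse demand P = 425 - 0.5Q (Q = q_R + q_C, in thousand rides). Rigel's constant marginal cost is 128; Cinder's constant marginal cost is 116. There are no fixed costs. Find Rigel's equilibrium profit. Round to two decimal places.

20306.25

Solve by backward induction. Given q_R, the follower Cinder maximises π_C = (425 - (1/2)q_R - (1/2)q_C)q_C - 116q_C.
Setting the follower's marginal profit to zero, 309 - (1/2)q_R - q_C = 0, i.e. q_C = (309 - (1/2)q_R).
Rigel substitutes q_C(q_R) into its own profit: π_R = q_R(425 - (1/2)q_R - (309 - (1/2)q_R)/2) - 128q_R = (541/2 - (1/4)q_R)q_R - 128q_R.
Leader FOC: 285/2 - (1/2)q_R = 0, so q_R = 285.
Then q_C = (309 - (1/2)·285) = 333/2.
Price P = 425 - (1/2)·(903/2) = 797/4.
Rigel's profit: (797/4 - 128)·285 = 20306.2500.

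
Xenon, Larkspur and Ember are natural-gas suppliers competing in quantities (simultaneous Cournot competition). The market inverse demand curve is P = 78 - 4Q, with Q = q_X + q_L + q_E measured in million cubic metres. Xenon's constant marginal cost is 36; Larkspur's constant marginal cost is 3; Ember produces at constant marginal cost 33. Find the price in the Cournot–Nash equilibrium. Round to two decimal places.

Xenon's profit: π_X = (78 - 4Q)q_X - (36q_X). Setting ∂π_X/∂q_X = 0: 42 - 8q_X - 4(q_L + q_E) = 0.
Larkspur's profit: π_L = (78 - 4Q)q_L - (3q_L). Setting ∂π_L/∂q_L = 0: 75 - 8q_L - 4(q_X + q_E) = 0.
Ember's first-order condition: 45 - 8q_E - 4(q_X + q_L) = 0.
Adding the 3 conditions: 162 − 8Q − 8Q = 0, i.e. Q = 81/8.
Back-substituting: q_X = (42 − 81/2)/4 = 3/8, q_L = (75 − 81/2)/4 = 69/8, q_E = (45 − 81/2)/4 = 9/8.
Total output Q = 81/8, so price P = 78 - 4·(81/8) = 75/2.

37.50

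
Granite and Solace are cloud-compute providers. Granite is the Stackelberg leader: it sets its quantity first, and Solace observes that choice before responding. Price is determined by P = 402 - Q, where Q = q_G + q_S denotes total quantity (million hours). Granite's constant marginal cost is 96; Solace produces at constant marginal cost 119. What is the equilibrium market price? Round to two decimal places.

178.25

The follower Solace best-responds to any q_G: π_S = (402 - Q)q_S - 119q_S.
Setting the follower's marginal profit to zero, 283 - q_G - 2q_S = 0, i.e. q_S = (283 - q_G)/2.
The leader anticipates this reaction. Substituting into P = 402 - Q gives P = 521/2 - (1/2)q_G, so π_G = (521/2 - (1/2)q_G)q_G - 96q_G.
Leader FOC: 329/2 - q_G = 0, so q_G = 329/2.
Then q_S = (283 - 329/2)/2 = 237/4.
Total output Q = 895/4, so price P = 402 - 895/4 = 713/4.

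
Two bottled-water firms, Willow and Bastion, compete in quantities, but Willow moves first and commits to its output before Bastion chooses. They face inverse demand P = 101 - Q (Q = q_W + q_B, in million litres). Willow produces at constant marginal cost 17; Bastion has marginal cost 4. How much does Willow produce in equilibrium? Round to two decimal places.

The follower Bastion best-responds to any q_W: π_B = (101 - Q)q_B - 4q_B.
∂π_B/∂q_B = 97 - q_W - 2q_B = 0 gives the reaction function q_B = (97 - q_W)/2.
Willow substitutes q_B(q_W) into its own profit: π_W = q_W(101 - q_W - (97 - q_W)/2) - 17q_W = (105/2 - (1/2)q_W)q_W - 17q_W.
The leader's first-order condition 71/2 - q_W = 0 yields q_W = 71/2.
Then q_B = (97 - 71/2)/2 = 123/4.

35.50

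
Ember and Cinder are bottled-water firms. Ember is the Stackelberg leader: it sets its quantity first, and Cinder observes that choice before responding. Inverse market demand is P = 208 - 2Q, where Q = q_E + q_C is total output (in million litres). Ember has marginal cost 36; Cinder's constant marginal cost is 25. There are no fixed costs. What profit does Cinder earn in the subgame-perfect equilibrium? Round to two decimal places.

1313.28

The follower Cinder best-responds to any q_E: π_C = (208 - 2Q)q_C - 25q_C.
Follower FOC: 183 - 2q_E - 4q_C = 0, so q_C(q_E) = (183 - 2q_E)/4.
Ember substitutes q_C(q_E) into its own profit: π_E = q_E(208 - 2q_E - (183 - 2q_E)/2) - 36q_E = (233/2 - q_E)q_E - 36q_E.
The leader's first-order condition 161/2 - 2q_E = 0 yields q_E = 161/4.
Then q_C = (183 - 2·(161/4))/4 = 205/8.
Price P = 208 - 2·(527/8) = 305/4.
Cinder's profit: (305/4 - 25)·(205/8) = 1313.2813.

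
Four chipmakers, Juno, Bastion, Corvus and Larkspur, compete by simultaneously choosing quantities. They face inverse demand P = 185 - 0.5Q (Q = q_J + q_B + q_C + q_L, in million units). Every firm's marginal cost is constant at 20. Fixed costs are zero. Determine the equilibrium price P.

53

Each firm earns π_i = (185 - 0.5Q)q_i - 20q_i.
Setting ∂π_i/∂q_i = 0 with rivals' quantities fixed: 165 - q_i - (1/2)·Σ_{j≠i} q_j = 0.
With identical firms every q_j equals q_i, so Σ_{j≠i} q_j = 3q_i and 165 = (5/2)q_i, giving q_i = 66.
Total output Q = 264, so price P = 185 - (1/2)·264 = 53.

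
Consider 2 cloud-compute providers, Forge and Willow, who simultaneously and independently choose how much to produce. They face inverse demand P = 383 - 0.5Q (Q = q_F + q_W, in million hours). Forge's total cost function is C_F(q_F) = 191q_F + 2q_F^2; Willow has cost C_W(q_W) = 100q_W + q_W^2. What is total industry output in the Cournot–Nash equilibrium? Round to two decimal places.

Forge's profit: π_F = (383 - 0.5Q)q_F - (191q_F + 2q_F²). Setting ∂π_F/∂q_F = 0: 192 - 5q_F - (1/2)(q_W) = 0.
Willow's first-order condition: 283 - 3q_W - (1/2)(q_F) = 0.
So q_F = (192 - (1/2)q_W)/5 and q_W = (283 - (1/2)q_F)/3.
Substituting one into the other gives q_F = 1738/59 and q_W = 89.4237.
Total output Q = 1738/59 + 89.4237 = 118.8814.

118.88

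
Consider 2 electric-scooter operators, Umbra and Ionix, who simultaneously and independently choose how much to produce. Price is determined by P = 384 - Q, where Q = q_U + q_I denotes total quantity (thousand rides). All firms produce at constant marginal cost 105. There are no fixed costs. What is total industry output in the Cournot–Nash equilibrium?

186

Each firm earns π_i = (384 - Q)q_i - 105q_i.
First-order condition (treating rivals' output as given): 279 - 2q_i - q_j = 0.
With identical firms every q_j equals q_i, so q_j = q_i and 279 = 3q_i, giving q_i = 93.
Total output Q = 93 + 93 = 186.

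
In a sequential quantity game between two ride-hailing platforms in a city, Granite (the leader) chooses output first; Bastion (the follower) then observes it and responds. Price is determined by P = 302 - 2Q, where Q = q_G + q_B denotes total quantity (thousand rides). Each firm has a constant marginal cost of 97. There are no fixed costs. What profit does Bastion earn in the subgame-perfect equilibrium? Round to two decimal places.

1313.28

Solve by backward induction. Given q_G, the follower Bastion maximises π_B = (302 - 2q_G - 2q_B)q_B - 97q_B.
∂π_B/∂q_B = 205 - 2q_G - 4q_B = 0 gives the reaction function q_B = (205 - 2q_G)/4.
Granite substitutes q_B(q_G) into its own profit: π_G = q_G(302 - 2q_G - (205 - 2q_G)/2) - 97q_G = (399/2 - q_G)q_G - 97q_G.
The leader's first-order condition 205/2 - 2q_G = 0 yields q_G = 205/4.
Then q_B = (205 - 2·(205/4))/4 = 205/8.
Price P = 302 - 2·(615/8) = 593/4.
Bastion's profit: (593/4 - 97)·(205/8) = 1313.2813.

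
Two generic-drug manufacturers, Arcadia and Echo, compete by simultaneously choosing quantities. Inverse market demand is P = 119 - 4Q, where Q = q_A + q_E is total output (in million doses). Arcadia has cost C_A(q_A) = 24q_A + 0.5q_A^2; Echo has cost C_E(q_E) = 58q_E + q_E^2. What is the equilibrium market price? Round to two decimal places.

Arcadia's profit: π_A = (119 - 4Q)q_A - (24q_A + (1/2)q_A²). Setting ∂π_A/∂q_A = 0: 95 - 9q_A - 4(q_E) = 0.
Echo's first-order condition: 61 - 10q_E - 4(q_A) = 0.
Rearranging gives the reaction functions q_A = (95 - 4q_E)/9 and q_E = (61 - 4q_A)/10.
Solving the pair: q_A = 353/37, q_E = 169/74.
Total output Q = 875/74, so price P = 119 - 4·(875/74) = 71.7027.

71.70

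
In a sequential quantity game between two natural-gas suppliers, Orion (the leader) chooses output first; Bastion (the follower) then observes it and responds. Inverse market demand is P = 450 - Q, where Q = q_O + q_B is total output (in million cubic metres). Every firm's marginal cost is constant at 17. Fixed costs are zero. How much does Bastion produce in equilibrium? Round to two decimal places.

Solve by backward induction. Given q_O, the follower Bastion maximises π_B = (450 - q_O - q_B)q_B - 17q_B.
Follower FOC: 433 - q_O - 2q_B = 0, so q_B(q_O) = (433 - q_O)/2.
The leader anticipates this reaction. Substituting into P = 450 - Q gives P = 467/2 - (1/2)q_O, so π_O = (467/2 - (1/2)q_O)q_O - 17q_O.
The leader's first-order condition 433/2 - q_O = 0 yields q_O = 433/2.
Then q_B = (433 - 433/2)/2 = 433/4.

108.25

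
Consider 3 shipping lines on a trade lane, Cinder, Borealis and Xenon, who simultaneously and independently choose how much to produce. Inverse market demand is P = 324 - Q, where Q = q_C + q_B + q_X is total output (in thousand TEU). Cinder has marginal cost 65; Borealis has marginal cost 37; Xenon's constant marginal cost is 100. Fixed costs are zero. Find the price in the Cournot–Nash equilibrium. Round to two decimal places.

Cinder's profit: π_C = (324 - Q)q_C - (65q_C). Setting ∂π_C/∂q_C = 0: 259 - 2q_C - (q_B + q_X) = 0.
Borealis's profit: π_B = (324 - Q)q_B - (37q_B). Setting ∂π_B/∂q_B = 0: 287 - 2q_B - (q_C + q_X) = 0.
Xenon's profit: π_X = (324 - Q)q_X - (100q_X). Setting ∂π_X/∂q_X = 0: 224 - 2q_X - (q_C + q_B) = 0.
Summing all 3 equations gives 770 − 4Q = 0, hence Q = 385/2.
Back-substituting: q_C = (259 − 385/2) = 133/2, q_B = (287 − 385/2) = 189/2, q_X = (224 − 385/2) = 63/2.
Total output Q = 385/2, so price P = 324 - 385/2 = 263/2.

131.50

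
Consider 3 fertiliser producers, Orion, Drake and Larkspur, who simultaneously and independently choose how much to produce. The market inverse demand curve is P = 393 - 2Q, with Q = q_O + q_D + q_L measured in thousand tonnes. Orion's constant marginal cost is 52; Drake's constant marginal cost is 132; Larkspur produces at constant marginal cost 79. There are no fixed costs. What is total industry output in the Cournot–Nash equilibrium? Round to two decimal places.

114.50

Orion's profit: π_O = (393 - 2Q)q_O - (52q_O). Setting ∂π_O/∂q_O = 0: 341 - 4q_O - 2(q_D + q_L) = 0.
Drake's first-order condition: 261 - 4q_D - 2(q_O + q_L) = 0.
Larkspur's profit: π_L = (393 - 2Q)q_L - (79q_L). Setting ∂π_L/∂q_L = 0: 314 - 4q_L - 2(q_O + q_D) = 0.
Adding the 3 conditions: 916 − 4Q − 4Q = 0, i.e. Q = 229/2.
Back-substituting: q_O = (341 − 229)/2 = 56, q_D = (261 − 229)/2 = 16, q_L = (314 − 229)/2 = 85/2.
Total output Q = 56 + 16 + 85/2 = 229/2.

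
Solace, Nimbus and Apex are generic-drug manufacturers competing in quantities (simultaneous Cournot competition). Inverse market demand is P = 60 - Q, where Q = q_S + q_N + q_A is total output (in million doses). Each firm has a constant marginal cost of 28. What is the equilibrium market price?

36

A representative firm's profit is π_i = q_i(60 - Q) - 28q_i.
First-order condition (treating rivals' output as given): 32 - 2q_i - Σ_{j≠i} q_j = 0.
With identical firms every q_j equals q_i, so Σ_{j≠i} q_j = 2q_i and 32 = 4q_i, giving q_i = 8.
Total output Q = 24, so price P = 60 - 24 = 36.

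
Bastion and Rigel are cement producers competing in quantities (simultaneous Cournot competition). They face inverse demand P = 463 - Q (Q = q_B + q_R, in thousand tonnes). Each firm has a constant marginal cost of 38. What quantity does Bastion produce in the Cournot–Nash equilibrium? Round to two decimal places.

Each firm earns π_i = (463 - Q)q_i - 38q_i.
Setting ∂π_i/∂q_i = 0 with rivals' quantities fixed: 425 - 2q_i - q_j = 0.
By symmetry each firm produces the same amount; substituting q_j = q_i yields q_i = 425/3.

141.67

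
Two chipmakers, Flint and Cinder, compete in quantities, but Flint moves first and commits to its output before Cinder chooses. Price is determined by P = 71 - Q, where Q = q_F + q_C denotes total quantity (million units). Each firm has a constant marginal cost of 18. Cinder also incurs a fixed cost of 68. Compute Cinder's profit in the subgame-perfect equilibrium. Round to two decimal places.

107.56

Solve by backward induction. Given q_F, the follower Cinder maximises π_C = (71 - q_F - q_C)q_C - 18q_C.
∂π_C/∂q_C = 53 - q_F - 2q_C = 0 gives the reaction function q_C = (53 - q_F)/2.
Flint substitutes q_C(q_F) into its own profit: π_F = q_F(71 - q_F - (53 - q_F)/2) - 18q_F = (89/2 - (1/2)q_F)q_F - 18q_F.
The leader's first-order condition 53/2 - q_F = 0 yields q_F = 53/2.
Then q_C = (53 - 53/2)/2 = 53/4.
Price P = 71 - 159/4 = 125/4.
Cinder's profit: (125/4 - 18)·(53/4) - 68 = 1721/16.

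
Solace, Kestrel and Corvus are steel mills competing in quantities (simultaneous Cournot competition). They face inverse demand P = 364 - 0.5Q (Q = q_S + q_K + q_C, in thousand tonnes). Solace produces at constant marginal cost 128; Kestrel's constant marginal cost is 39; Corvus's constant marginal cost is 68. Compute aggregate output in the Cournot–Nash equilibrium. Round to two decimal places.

Solace's profit: π_S = (364 - 0.5Q)q_S - (128q_S). Setting ∂π_S/∂q_S = 0: 236 - q_S - (1/2)(q_K + q_C) = 0.
Kestrel's first-order condition: 325 - q_K - (1/2)(q_S + q_C) = 0.
Corvus's profit: π_C = (364 - 0.5Q)q_C - (68q_C). Setting ∂π_C/∂q_C = 0: 296 - q_C - (1/2)(q_S + q_K) = 0.
Adding the 3 conditions: 857 − Q − Q = 0, i.e. Q = 857/2.
Back-substituting: q_S = (236 − 857/4)/(1/2) = 87/2, q_K = (325 − 857/4)/(1/2) = 443/2, q_C = (296 − 857/4)/(1/2) = 327/2.
Total output Q = 87/2 + 443/2 + 327/2 = 857/2.

428.50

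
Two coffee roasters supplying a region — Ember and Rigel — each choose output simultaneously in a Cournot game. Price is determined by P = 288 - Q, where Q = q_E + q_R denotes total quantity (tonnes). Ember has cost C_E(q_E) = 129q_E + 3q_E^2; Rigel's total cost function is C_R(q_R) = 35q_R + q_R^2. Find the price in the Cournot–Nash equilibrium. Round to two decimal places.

215.48

Ember's profit: π_E = (288 - Q)q_E - (129q_E + 3q_E²). Setting ∂π_E/∂q_E = 0: 159 - 8q_E - (q_R) = 0.
Rigel's profit: π_R = (288 - Q)q_R - (35q_R + q_R²). Setting ∂π_R/∂q_R = 0: 253 - 4q_R - (q_E) = 0.
Rearranging gives the reaction functions q_E = (159 - q_R)/8 and q_R = (253 - q_E)/4.
Substituting one into the other gives q_E = 383/31 and q_R = 1865/31.
Total output Q = 72.5161, so price P = 288 - 72.5161 = 215.4839.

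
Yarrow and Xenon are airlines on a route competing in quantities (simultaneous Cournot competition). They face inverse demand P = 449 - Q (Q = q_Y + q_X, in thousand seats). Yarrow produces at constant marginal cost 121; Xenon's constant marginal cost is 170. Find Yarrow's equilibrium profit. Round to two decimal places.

15792.11

Yarrow's profit: π_Y = (449 - Q)q_Y - (121q_Y). Setting ∂π_Y/∂q_Y = 0: 328 - 2q_Y - (q_X) = 0.
Xenon's profit: π_X = (449 - Q)q_X - (170q_X). Setting ∂π_X/∂q_X = 0: 279 - 2q_X - (q_Y) = 0.
Rearranging gives the reaction functions q_Y = (328 - q_X)/2 and q_X = (279 - q_Y)/2.
Solving the pair: q_Y = 377/3, q_X = 230/3.
Price P = 449 - 607/3 = 740/3.
Yarrow's profit: (740/3 - 121)·(377/3) = 15792.1111.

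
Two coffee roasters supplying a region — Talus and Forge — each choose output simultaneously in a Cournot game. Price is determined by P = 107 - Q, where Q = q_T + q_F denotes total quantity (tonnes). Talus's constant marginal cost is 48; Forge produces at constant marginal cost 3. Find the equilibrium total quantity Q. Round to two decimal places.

Talus's profit: π_T = (107 - Q)q_T - (48q_T). Setting ∂π_T/∂q_T = 0: 59 - 2q_T - (q_F) = 0.
Forge's first-order condition: 104 - 2q_F - (q_T) = 0.
So q_T = (59 - q_F)/2 and q_F = (104 - q_T)/2.
Substituting one into the other gives q_T = 14/3 and q_F = 149/3.
Total output Q = 14/3 + 149/3 = 163/3.

54.33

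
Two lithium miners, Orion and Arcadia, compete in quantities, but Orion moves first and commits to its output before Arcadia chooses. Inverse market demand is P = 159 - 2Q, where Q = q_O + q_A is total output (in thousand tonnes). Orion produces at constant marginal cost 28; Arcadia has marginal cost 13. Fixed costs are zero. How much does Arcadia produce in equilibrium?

The follower Arcadia best-responds to any q_O: π_A = (159 - 2Q)q_A - 13q_A.
∂π_A/∂q_A = 146 - 2q_O - 4q_A = 0 gives the reaction function q_A = (146 - 2q_O)/4.
The leader anticipates this reaction. Substituting into P = 159 - 2Q gives P = 86 - q_O, so π_O = (86 - q_O)q_O - 28q_O.
Maximising: ∂π_O/∂q_O = 58 - 2q_O = 0, giving q_O = 29.
Then q_A = (146 - 2·29)/4 = 22.

22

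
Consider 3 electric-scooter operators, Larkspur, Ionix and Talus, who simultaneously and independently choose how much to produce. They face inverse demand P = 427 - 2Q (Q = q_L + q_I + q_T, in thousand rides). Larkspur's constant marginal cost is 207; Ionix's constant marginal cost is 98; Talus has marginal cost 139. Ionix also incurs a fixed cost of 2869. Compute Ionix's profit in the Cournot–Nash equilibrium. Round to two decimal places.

Larkspur's profit: π_L = (427 - 2Q)q_L - (207q_L). Setting ∂π_L/∂q_L = 0: 220 - 4q_L - 2(q_I + q_T) = 0.
Ionix's profit: π_I = (427 - 2Q)q_I - (98q_I). Setting ∂π_I/∂q_I = 0: 329 - 4q_I - 2(q_L + q_T) = 0.
Talus's first-order condition: 288 - 4q_T - 2(q_L + q_I) = 0.
Summing all 3 equations gives 837 − 8Q = 0, hence Q = 837/8.
Back-substituting: q_L = (220 − 837/4)/2 = 43/8, q_I = (329 − 837/4)/2 = 479/8, q_T = (288 − 837/4)/2 = 315/8.
Price P = 427 - 2·(837/8) = 871/4.
Ionix's profit: (871/4 - 98)·(479/8) - 2869 = 4301.0313.

4301.03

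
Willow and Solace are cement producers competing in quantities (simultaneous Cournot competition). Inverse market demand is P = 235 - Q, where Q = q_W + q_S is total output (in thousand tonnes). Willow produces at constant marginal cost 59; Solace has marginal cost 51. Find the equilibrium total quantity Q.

Willow's profit: π_W = (235 - Q)q_W - (59q_W). Setting ∂π_W/∂q_W = 0: 176 - 2q_W - (q_S) = 0.
Solace's first-order condition: 184 - 2q_S - (q_W) = 0.
Best responses: q_W = (176 - q_S)/2, q_S = (184 - q_W)/2.
Solving the pair: q_W = 56, q_S = 64.
Total output Q = 56 + 64 = 120.

120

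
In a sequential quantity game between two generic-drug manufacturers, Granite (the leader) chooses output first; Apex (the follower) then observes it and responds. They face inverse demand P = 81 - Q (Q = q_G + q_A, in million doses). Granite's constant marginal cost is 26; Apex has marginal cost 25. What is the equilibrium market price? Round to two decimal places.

Solve by backward induction. Given q_G, the follower Apex maximises π_A = (81 - q_G - q_A)q_A - 25q_A.
∂π_A/∂q_A = 56 - q_G - 2q_A = 0 gives the reaction function q_A = (56 - q_G)/2.
Granite substitutes q_A(q_G) into its own profit: π_G = q_G(81 - q_G - (56 - q_G)/2) - 26q_G = (53 - (1/2)q_G)q_G - 26q_G.
Leader FOC: 27 - q_G = 0, so q_G = 27.
Then q_A = (56 - 27)/2 = 29/2.
Total output Q = 83/2, so price P = 81 - 83/2 = 79/2.

39.50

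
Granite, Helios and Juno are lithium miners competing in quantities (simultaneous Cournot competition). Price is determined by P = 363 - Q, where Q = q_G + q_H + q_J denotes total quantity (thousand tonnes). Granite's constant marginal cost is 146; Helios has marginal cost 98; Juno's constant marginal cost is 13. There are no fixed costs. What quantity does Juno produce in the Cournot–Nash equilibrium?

Granite's profit: π_G = (363 - Q)q_G - (146q_G). Setting ∂π_G/∂q_G = 0: 217 - 2q_G - (q_H + q_J) = 0.
Helios's first-order condition: 265 - 2q_H - (q_G + q_J) = 0.
Juno's first-order condition: 350 - 2q_J - (q_G + q_H) = 0.
Adding the 3 conditions: 832 − 2Q − 2Q = 0, i.e. Q = 208.
Back-substituting: q_G = (217 − 208) = 9, q_H = (265 − 208) = 57, q_J = (350 − 208) = 142.

142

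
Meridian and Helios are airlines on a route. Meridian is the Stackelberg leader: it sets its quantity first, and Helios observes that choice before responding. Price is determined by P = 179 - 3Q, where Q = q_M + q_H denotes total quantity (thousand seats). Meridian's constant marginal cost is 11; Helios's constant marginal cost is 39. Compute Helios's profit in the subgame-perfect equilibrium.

147

Solve by backward induction. Given q_M, the follower Helios maximises π_H = (179 - 3q_M - 3q_H)q_H - 39q_H.
Follower FOC: 140 - 3q_M - 6q_H = 0, so q_H(q_M) = (140 - 3q_M)/6.
Meridian substitutes q_H(q_M) into its own profit: π_M = q_M(179 - 3q_M - (140 - 3q_M)/2) - 11q_M = (109 - (3/2)q_M)q_M - 11q_M.
Leader FOC: 98 - 3q_M = 0, so q_M = 98/3.
Then q_H = (140 - 3·(98/3))/6 = 7.
Price P = 179 - 3·(119/3) = 60.
Helios's profit: (60 - 39)·7 = 147.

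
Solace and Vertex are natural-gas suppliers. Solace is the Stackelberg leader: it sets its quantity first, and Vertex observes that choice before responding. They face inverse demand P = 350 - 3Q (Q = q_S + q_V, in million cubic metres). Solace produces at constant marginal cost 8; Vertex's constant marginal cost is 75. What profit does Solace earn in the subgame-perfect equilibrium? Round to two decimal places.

The follower Vertex best-responds to any q_S: π_V = (350 - 3Q)q_V - 75q_V.
Setting the follower's marginal profit to zero, 275 - 3q_S - 6q_V = 0, i.e. q_V = (275 - 3q_S)/6.
Solace substitutes q_V(q_S) into its own profit: π_S = q_S(350 - 3q_S - (275 - 3q_S)/2) - 8q_S = (425/2 - (3/2)q_S)q_S - 8q_S.
Maximising: ∂π_S/∂q_S = 409/2 - 3q_S = 0, giving q_S = 409/6.
Then q_V = (275 - 3·(409/6))/6 = 47/4.
Price P = 350 - 3·(959/12) = 441/4.
Solace's profit: (441/4 - 8)·(409/6) = 6970.0417.

6970.04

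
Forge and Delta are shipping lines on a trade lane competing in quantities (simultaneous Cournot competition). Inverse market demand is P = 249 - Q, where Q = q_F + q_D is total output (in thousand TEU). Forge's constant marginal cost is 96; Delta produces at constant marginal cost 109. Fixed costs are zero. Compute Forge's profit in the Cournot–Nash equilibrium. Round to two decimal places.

3061.78

Forge's profit: π_F = (249 - Q)q_F - (96q_F). Setting ∂π_F/∂q_F = 0: 153 - 2q_F - (q_D) = 0.
Delta's first-order condition: 140 - 2q_D - (q_F) = 0.
Best responses: q_F = (153 - q_D)/2, q_D = (140 - q_F)/2.
Substituting one into the other gives q_F = 166/3 and q_D = 127/3.
Price P = 249 - 293/3 = 454/3.
Forge's profit: (454/3 - 96)·(166/3) = 3061.7778.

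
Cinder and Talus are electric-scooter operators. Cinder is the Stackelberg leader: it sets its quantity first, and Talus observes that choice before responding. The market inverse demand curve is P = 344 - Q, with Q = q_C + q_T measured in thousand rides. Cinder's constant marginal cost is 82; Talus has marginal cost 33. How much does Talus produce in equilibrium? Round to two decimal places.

The follower Talus best-responds to any q_C: π_T = (344 - Q)q_T - 33q_T.
∂π_T/∂q_T = 311 - q_C - 2q_T = 0 gives the reaction function q_T = (311 - q_C)/2.
Cinder substitutes q_T(q_C) into its own profit: π_C = q_C(344 - q_C - (311 - q_C)/2) - 82q_C = (377/2 - (1/2)q_C)q_C - 82q_C.
Maximising: ∂π_C/∂q_C = 213/2 - q_C = 0, giving q_C = 213/2.
Then q_T = (311 - 213/2)/2 = 409/4.

102.25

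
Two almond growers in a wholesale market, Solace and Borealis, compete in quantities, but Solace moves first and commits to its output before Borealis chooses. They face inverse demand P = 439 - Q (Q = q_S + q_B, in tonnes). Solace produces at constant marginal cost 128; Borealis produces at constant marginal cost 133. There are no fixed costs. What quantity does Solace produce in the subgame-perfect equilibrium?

The follower Borealis best-responds to any q_S: π_B = (439 - Q)q_B - 133q_B.
Setting the follower's marginal profit to zero, 306 - q_S - 2q_B = 0, i.e. q_B = (306 - q_S)/2.
The leader anticipates this reaction. Substituting into P = 439 - Q gives P = 286 - (1/2)q_S, so π_S = (286 - (1/2)q_S)q_S - 128q_S.
Leader FOC: 158 - q_S = 0, so q_S = 158.
Then q_B = (306 - 158)/2 = 74.

158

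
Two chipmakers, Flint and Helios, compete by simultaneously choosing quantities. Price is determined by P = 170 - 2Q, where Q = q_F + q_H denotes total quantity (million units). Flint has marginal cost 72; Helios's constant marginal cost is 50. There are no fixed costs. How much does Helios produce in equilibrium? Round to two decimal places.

Flint's profit: π_F = (170 - 2Q)q_F - (72q_F). Setting ∂π_F/∂q_F = 0: 98 - 4q_F - 2(q_H) = 0.
Helios's profit: π_H = (170 - 2Q)q_H - (50q_H). Setting ∂π_H/∂q_H = 0: 120 - 4q_H - 2(q_F) = 0.
So q_F = (98 - 2q_H)/4 and q_H = (120 - 2q_F)/4.
Solving the pair: q_F = 38/3, q_H = 71/3.

23.67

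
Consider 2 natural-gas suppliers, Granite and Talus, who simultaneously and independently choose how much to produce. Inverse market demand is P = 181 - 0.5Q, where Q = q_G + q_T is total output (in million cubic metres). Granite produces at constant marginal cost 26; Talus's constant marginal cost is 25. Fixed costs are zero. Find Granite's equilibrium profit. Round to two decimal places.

Granite's profit: π_G = (181 - 0.5Q)q_G - (26q_G). Setting ∂π_G/∂q_G = 0: 155 - q_G - (1/2)(q_T) = 0.
Talus's first-order condition: 156 - q_T - (1/2)(q_G) = 0.
So q_G = (155 - (1/2)q_T) and q_T = (156 - (1/2)q_G).
Substituting one into the other gives q_G = 308/3 and q_T = 314/3.
Price P = 181 - (1/2)·(622/3) = 232/3.
Granite's profit: (232/3 - 26)·(308/3) = 5270.2222.

5270.22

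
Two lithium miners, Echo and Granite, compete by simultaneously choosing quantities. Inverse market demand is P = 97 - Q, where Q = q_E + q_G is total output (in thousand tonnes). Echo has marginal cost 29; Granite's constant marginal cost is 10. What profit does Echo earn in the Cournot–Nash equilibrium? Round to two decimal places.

Echo's profit: π_E = (97 - Q)q_E - (29q_E). Setting ∂π_E/∂q_E = 0: 68 - 2q_E - (q_G) = 0.
Granite's profit: π_G = (97 - Q)q_G - (10q_G). Setting ∂π_G/∂q_G = 0: 87 - 2q_G - (q_E) = 0.
Best responses: q_E = (68 - q_G)/2, q_G = (87 - q_E)/2.
Substituting one into the other gives q_E = 49/3 and q_G = 106/3.
Price P = 97 - 155/3 = 136/3.
Echo's profit: (136/3 - 29)·(49/3) = 266.7778.

266.78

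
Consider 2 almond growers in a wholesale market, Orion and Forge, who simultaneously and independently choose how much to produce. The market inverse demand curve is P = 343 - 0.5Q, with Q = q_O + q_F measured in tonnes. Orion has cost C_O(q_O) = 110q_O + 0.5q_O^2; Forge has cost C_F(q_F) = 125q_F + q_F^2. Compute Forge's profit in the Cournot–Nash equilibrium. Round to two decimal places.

Orion's profit: π_O = (343 - 0.5Q)q_O - (110q_O + (1/2)q_O²). Setting ∂π_O/∂q_O = 0: 233 - 2q_O - (1/2)(q_F) = 0.
Forge's first-order condition: 218 - 3q_F - (1/2)(q_O) = 0.
So q_O = (233 - (1/2)q_F)/2 and q_F = (218 - (1/2)q_O)/3.
Solving the pair: q_O = 102.6087, q_F = 1278/23.
Price P = 343 - (1/2)·158.1739 = 263.9130.
Forge's profit: 263.9130·(1278/23) - 125·(1278/23) - (1278/23)² = 4631.2401.

4631.24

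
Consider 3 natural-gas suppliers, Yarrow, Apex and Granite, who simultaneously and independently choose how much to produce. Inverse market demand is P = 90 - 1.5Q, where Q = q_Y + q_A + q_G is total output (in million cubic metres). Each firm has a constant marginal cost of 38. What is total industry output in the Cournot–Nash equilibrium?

A representative firm's profit is π_i = q_i(90 - 1.5Q) - 38q_i.
First-order condition (treating rivals' output as given): 52 - 3q_i - (3/2)·Σ_{j≠i} q_j = 0.
By symmetry each firm produces the same amount; substituting Σ_{j≠i} q_j = 2q_i yields q_i = 52/6 = 26/3.
Total output Q = 26/3 + 26/3 + 26/3 = 26.

26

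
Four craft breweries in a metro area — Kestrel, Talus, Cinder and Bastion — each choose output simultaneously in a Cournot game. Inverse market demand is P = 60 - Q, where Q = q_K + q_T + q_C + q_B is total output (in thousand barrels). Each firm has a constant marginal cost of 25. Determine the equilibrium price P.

A representative firm's profit is π_i = q_i(60 - Q) - 25q_i.
Setting ∂π_i/∂q_i = 0 with rivals' quantities fixed: 35 - 2q_i - Σ_{j≠i} q_j = 0.
By symmetry each firm produces the same amount; substituting Σ_{j≠i} q_j = 3q_i yields q_i = 35/5 = 7.
Total output Q = 28, so price P = 60 - 28 = 32.

32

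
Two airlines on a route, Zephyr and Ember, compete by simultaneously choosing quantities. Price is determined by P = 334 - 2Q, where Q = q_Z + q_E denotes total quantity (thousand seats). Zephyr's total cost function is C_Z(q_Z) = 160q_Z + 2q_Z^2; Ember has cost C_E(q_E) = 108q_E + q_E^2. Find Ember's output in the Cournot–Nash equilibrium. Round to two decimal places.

Zephyr's profit: π_Z = (334 - 2Q)q_Z - (160q_Z + 2q_Z²). Setting ∂π_Z/∂q_Z = 0: 174 - 8q_Z - 2(q_E) = 0.
Ember's first-order condition: 226 - 6q_E - 2(q_Z) = 0.
Best responses: q_Z = (174 - 2q_E)/8, q_E = (226 - 2q_Z)/6.
Solving the pair: q_Z = 148/11, q_E = 365/11.

33.18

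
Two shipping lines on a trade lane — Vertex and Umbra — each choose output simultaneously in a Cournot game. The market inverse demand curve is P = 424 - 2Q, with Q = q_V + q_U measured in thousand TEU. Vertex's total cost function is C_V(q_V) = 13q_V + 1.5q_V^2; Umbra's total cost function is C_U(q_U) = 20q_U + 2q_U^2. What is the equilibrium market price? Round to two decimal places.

Vertex's profit: π_V = (424 - 2Q)q_V - (13q_V + (3/2)q_V²). Setting ∂π_V/∂q_V = 0: 411 - 7q_V - 2(q_U) = 0.
Umbra's first-order condition: 404 - 8q_U - 2(q_V) = 0.
Best responses: q_V = (411 - 2q_U)/7, q_U = (404 - 2q_V)/8.
Substituting one into the other gives q_V = 620/13 and q_U = 1003/26.
Total output Q = 86.2692, so price P = 424 - 2·86.2692 = 251.4615.

251.46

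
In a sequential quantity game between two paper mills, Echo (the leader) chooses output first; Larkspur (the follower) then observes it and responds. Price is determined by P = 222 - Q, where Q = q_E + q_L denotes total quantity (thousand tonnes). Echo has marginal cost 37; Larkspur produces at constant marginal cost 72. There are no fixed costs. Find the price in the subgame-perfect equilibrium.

The follower Larkspur best-responds to any q_E: π_L = (222 - Q)q_L - 72q_L.
Follower FOC: 150 - q_E - 2q_L = 0, so q_L(q_E) = (150 - q_E)/2.
The leader anticipates this reaction. Substituting into P = 222 - Q gives P = 147 - (1/2)q_E, so π_E = (147 - (1/2)q_E)q_E - 37q_E.
Maximising: ∂π_E/∂q_E = 110 - q_E = 0, giving q_E = 110.
Then q_L = (150 - 110)/2 = 20.
Total output Q = 130, so price P = 222 - 130 = 92.

92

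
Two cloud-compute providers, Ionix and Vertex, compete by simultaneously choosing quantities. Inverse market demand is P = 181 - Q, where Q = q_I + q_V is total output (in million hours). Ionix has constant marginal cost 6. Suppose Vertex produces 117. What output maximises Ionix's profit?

With the rival's output fixed at 117, Ionix's profit is π_I = (181 - 117 - q_I)q_I - (6q_I) = (64 - q_I)q_I - (6q_I).
∂π_I/∂q_I = 58 - 2q_I = 0, so q_I = 29.

29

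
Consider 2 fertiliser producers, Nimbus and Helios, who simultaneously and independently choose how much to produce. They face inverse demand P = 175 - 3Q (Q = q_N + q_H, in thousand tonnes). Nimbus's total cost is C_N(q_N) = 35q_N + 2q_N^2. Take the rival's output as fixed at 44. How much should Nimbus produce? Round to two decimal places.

With the rival's output fixed at 44, Nimbus's profit is π_N = (175 - 3·44 - 3q_N)q_N - (35q_N + 2q_N²) = (43 - 3q_N)q_N - (35q_N + 2q_N²).
∂π_N/∂q_N = 8 - 10q_N = 0, so q_N = 4/5.

0.80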